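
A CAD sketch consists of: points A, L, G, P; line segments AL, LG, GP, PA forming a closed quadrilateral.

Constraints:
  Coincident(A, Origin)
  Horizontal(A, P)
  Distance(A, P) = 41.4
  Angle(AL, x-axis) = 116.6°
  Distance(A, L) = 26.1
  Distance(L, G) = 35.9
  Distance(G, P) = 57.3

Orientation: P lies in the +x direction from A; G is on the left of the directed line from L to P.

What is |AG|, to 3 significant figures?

51.2

Checks: |LG| = 35.90 ✓; |GP| = 57.30 ✓.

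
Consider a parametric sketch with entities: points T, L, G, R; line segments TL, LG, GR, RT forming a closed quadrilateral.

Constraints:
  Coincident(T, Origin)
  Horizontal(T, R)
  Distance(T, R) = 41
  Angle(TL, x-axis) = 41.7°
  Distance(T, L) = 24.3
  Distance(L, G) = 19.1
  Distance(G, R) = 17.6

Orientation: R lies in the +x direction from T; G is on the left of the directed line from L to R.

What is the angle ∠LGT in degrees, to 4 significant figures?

21.72°

T is at the origin; TR is horizontal with |TR| = 41.0 and R in +x, so R = (41.0, 0). TL runs at 41.7° with |TL| = 24.3, so L = (18.14, 16.17). G is determined by |LG| = 19.1 and |GR| = 17.6 together: it lies at the intersection of circle(L, 19.1) and circle(R, 17.6). With |LR| = 28.00, the foot of the radical line on LR is 14.98 from L and the perpendicular offset is √(19.1² − 14.98²) = 11.85. Taking the left-of-LR solution: G = (37.22, 17.19).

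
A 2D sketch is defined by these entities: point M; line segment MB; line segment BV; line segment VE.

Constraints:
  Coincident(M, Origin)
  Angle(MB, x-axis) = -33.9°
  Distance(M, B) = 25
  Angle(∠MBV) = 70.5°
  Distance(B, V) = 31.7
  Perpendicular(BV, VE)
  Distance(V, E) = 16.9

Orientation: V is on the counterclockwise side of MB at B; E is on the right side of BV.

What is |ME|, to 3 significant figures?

46.7

M is at the origin; MB runs at -33.9° with length 25.0, so B = 25.0·(cos -33.9°, sin -33.9°) = (20.8, -13.9). ∠MBV = 70.5°, so BV runs at -33.9° + (180° − 70.5°) = 75.6° from the x-axis; with |BV| = 31.7, V = B + 31.7·(cos 75.6°, sin 75.6°) = (28.6, 16.8). BV is perpendicular to VE; with |VE| = 16.9 on the right of BV, E = V + 16.9·(0.969, -0.249) = (45.0, 12.6). Then |ME| = |E − M| = 46.7.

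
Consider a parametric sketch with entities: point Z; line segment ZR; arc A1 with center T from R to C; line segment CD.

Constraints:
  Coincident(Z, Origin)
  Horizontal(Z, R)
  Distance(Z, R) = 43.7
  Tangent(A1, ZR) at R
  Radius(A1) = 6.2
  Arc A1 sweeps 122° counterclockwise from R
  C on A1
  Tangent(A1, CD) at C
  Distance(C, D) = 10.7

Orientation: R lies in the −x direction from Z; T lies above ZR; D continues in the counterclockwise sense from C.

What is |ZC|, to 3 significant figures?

39.6

Z is at the origin; Z and R share the same y with |ZR| = 43.7 and R on the −x side, so R = (-43.7, 0.00). The tangent condition forces TR to be normal to ZR, so T = R + (0, 6.2) = (-43.7, 6.20). On A1, R sits at bearing -90° from T; a 122° counterclockwise sweep puts C at bearing 32°, so C = T + 6.2·(cos 32°, sin 32°) = (-38.4, 9.49). Then |ZC| = |C − Z| = 39.6.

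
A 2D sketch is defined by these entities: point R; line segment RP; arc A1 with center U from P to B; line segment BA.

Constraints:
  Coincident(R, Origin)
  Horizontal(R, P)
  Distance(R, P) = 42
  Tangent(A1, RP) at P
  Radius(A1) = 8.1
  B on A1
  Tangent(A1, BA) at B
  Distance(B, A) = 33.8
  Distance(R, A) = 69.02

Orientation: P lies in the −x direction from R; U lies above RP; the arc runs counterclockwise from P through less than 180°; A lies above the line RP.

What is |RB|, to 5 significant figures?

37.951

R is at the origin; RP is horizontal with |RP| = 42.0 and P on the −x side, so P = (-42.000, 0.0000). Since A1 is tangent to RP there, UP ⟂ RP, so U = P + (0, 8.1) = (-42.000, 8.1000). Since UB ⟂ BA (tangency), |UA| = √(8.1² + 33.8²) = 34.757 regardless of where B sits on A1. So A lies on both circle(R, 69.02) and circle(U, 34.757); the above-RP intersection is A = (-56.453, 39.710). B is the foot of the tangent from A: B = (-35.621, 13.092).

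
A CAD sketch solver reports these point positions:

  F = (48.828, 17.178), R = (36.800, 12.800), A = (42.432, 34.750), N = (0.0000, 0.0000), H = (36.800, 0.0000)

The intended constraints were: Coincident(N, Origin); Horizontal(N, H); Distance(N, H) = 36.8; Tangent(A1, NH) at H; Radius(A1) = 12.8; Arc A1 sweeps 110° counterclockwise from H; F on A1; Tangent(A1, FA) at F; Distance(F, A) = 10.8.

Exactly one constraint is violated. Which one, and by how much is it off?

Distance(F, A) = 10.8 — off by 7.90.

N = (0.00, 0.00) ✓; N.y = 0.00, H.y = 0.00 ✓; |NH| = 36.80 ✓; ∠(RH, HN) = 90.00° ✓; |RH| = 12.80 ✓; bearing(R→F) − bearing(R→H) = 110.0° ✓; |RF| = 12.80 ✓; ∠(RF, FA) = 90.00° ✓; |FA| = 18.70 ✗.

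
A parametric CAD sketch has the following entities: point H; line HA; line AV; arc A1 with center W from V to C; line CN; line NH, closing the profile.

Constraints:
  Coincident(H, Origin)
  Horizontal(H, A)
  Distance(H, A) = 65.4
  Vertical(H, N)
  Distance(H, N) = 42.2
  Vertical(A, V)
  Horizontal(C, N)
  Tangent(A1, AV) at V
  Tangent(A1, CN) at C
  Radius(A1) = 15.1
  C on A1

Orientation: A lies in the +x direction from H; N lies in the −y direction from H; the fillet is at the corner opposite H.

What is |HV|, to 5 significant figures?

70.792

H is at the origin; HA is horizontal with |HA| = 65.4 and A on the +x side, so A = (65.400, 0.0000). H and N share the same x with |HN| = 42.2 and N on the −y side, so N = (0.0000, -42.200). The virtual corner opposite H is at (65.400, -42.200). The tangent condition forces WV to be normal to AV and tangency of A1 to CN means the radius WC is perpendicular to CN, with radius 15.1, so the center W sits 15.1 in from both sides at W = (50.300, -27.100). That places the tangent points at V = (65.400, -27.100) on AV and C = (50.300, -42.200) on CN. Then |HV| = |V − H| = 70.792.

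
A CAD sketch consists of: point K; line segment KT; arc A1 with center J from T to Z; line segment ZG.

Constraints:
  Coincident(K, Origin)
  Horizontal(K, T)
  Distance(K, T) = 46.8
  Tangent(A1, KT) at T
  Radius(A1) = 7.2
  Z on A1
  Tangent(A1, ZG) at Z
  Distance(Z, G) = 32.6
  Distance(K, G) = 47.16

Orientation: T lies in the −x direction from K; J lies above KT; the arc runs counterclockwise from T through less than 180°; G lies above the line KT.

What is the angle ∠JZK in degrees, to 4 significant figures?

169.9°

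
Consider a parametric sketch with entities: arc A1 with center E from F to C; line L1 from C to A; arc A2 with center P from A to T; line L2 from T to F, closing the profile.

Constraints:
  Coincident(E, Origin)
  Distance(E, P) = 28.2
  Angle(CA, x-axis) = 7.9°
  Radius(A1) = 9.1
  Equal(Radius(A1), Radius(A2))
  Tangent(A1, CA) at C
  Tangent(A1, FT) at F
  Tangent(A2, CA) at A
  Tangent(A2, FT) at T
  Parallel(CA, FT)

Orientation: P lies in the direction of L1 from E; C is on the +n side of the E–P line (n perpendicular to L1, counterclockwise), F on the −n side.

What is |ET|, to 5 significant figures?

29.632

The slot axis is L1's direction at 7.9°, so u = (cos 7.9°, sin 7.9°) = (0.99051, 0.13744) and n = (−sin 7.9°, cos 7.9°) = (-0.13744, 0.99051). E is at the origin and P lies 28.2 along u from E, so P = 28.2·u = (27.932, 3.8759). Tangency of A1 to both parallel lines with radius 9.1 puts C and F at E ± 9.1·n: C = (-1.2507, 9.0136), F = (1.2507, -9.0136). Equal radii place A and T the same way about P: A = P + 9.1·n = (26.682, 12.890), T = P − 9.1·n = (29.183, -5.1377). Then |ET| = |T − E| = 29.632.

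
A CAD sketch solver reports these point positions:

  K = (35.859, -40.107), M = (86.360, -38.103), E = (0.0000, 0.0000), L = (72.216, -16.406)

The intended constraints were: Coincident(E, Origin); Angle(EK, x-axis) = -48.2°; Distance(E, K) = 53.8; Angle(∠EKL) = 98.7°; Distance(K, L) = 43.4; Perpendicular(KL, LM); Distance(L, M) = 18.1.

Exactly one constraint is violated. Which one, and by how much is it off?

Distance(L, M) = 18.1 — off by 7.80.

E = (0.00, 0.00) ✓; EK at -48.20° ✓; |EK| = 53.80 ✓; ∠EKL = 98.70° ✓; |KL| = 43.40 ✓; ∠(KL, LM) = 90.00° ✓; |LM| = 25.90 ✗.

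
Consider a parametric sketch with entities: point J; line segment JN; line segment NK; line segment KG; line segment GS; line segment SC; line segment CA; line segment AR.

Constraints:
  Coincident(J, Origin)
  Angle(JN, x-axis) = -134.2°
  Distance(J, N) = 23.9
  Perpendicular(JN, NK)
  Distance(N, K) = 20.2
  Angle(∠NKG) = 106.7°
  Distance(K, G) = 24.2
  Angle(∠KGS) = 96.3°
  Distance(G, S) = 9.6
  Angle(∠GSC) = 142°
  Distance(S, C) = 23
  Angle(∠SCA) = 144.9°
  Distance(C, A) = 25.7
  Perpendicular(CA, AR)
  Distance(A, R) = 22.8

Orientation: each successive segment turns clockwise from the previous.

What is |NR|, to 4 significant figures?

13.67

J is at the origin; JN runs at -134.2° with length 23.9, so N = (-16.66, -17.13). JN ⟂ NK, so NK runs at 135.8°; with |NK| = 20.2, K = (-31.14, -3.051). ∠NKG = 106.7° gives KG at 62.50° from the x-axis; with |KG| = 24.2, G = (-19.97, 18.41). ∠KGS = 96.3° gives GS at -21.20° from the x-axis; with |GS| = 9.6, S = (-11.02, 14.94). ∠GSC = 142.0° gives SC at -59.20° from the x-axis; with |SC| = 23.0, C = (0.7578, -4.813). ∠SCA = 144.9° gives CA at -94.30° from the x-axis; with |CA| = 25.7, A = (-1.169, -30.44). The perpendicularity gives AR at right angles to CA, so AR runs at 175.7°; with |AR| = 22.8, R = (-23.91, -28.73). Then |NR| = |R − N| = 13.67.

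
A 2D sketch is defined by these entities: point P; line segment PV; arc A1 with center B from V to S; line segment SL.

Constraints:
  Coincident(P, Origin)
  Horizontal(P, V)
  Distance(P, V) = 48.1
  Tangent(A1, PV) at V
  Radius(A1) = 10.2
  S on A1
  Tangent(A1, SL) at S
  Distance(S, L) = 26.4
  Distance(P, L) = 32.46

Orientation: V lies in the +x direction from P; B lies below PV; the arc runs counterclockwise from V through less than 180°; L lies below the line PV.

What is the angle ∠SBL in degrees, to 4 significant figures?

68.88°

Checks: |BS| = 10.20 ✓; ∠(BS, SL) = 90.00° ✓; |SL| = 26.40 ✓; |PL| = 32.46 ✓.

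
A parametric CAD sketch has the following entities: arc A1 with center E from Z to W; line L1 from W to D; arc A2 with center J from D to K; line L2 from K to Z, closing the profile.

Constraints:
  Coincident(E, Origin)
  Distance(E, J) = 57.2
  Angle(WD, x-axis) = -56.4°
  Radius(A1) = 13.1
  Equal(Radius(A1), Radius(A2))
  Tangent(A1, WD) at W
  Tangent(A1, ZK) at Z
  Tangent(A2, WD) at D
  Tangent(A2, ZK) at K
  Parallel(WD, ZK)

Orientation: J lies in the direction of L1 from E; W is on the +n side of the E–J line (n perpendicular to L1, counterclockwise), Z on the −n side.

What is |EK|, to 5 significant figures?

58.681

The slot axis is L1's direction at -56.4°, so u = (cos -56.4°, sin -56.4°) = (0.55339, -0.83292) and n = (−sin -56.4°, cos -56.4°) = (0.83292, 0.55339). E is at the origin and J lies 57.2 along u from E, so J = 57.2·u = (31.654, -47.643). Tangency of A1 to both parallel lines with radius 13.1 puts W and Z at E ± 13.1·n: W = (10.911, 7.2494), Z = (-10.911, -7.2494). Equal radii place D and K the same way about J: D = J + 13.1·n = (42.565, -40.394), K = J − 13.1·n = (20.743, -54.893). Then |EK| = |K − E| = 58.681.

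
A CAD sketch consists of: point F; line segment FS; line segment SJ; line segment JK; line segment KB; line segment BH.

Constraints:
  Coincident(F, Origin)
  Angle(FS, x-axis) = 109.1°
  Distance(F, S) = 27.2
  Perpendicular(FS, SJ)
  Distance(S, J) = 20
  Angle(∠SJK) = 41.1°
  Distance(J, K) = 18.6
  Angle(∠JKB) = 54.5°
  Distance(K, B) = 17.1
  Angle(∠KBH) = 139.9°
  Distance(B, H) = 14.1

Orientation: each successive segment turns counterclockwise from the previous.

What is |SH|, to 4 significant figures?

20.51

∠JKB = 54.5° gives KB at 103.5° from the x-axis; with |KB| = 17.1, B = (-14.55, 28.82). ∠KBH = 139.9° gives BH at 143.6° from the x-axis; with |BH| = 14.1, H = (-25.89, 37.19). Then |SH| = |H − S| = 20.51.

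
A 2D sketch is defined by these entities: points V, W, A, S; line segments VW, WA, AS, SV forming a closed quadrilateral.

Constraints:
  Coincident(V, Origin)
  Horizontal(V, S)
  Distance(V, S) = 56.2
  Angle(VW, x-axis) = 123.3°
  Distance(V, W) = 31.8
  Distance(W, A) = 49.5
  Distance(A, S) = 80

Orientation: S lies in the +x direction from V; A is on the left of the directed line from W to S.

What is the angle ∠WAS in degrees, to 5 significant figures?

69.928°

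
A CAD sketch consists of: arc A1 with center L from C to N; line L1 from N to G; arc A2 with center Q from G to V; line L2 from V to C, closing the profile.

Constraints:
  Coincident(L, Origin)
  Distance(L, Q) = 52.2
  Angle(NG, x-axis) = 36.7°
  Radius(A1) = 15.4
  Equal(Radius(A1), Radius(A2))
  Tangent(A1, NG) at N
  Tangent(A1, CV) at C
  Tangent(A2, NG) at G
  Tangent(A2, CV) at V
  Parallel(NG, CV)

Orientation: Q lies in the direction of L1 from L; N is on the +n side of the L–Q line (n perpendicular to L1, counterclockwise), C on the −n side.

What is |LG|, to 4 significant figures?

54.42

The slot axis is L1's direction at 36.7°, so u = (cos 36.7°, sin 36.7°) = (0.8018, 0.5976) and n = (−sin 36.7°, cos 36.7°) = (-0.5976, 0.8018). L is at the origin and Q lies 52.2 along u from L, so Q = 52.2·u = (41.85, 31.20). Tangency of A1 to both parallel lines with radius 15.4 puts N and C at L ± 15.4·n: N = (-9.203, 12.35), C = (9.203, -12.35). Equal radii place G and V the same way about Q: G = Q + 15.4·n = (32.65, 43.54), V = Q − 15.4·n = (51.06, 18.85). Then |LG| = |G − L| = 54.42.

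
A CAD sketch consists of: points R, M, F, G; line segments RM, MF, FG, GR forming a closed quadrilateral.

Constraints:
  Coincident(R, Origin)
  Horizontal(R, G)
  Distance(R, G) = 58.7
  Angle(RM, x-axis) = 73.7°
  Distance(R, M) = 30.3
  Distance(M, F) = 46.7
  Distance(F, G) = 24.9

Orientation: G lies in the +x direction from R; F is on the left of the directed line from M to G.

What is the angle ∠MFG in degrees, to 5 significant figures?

104.05°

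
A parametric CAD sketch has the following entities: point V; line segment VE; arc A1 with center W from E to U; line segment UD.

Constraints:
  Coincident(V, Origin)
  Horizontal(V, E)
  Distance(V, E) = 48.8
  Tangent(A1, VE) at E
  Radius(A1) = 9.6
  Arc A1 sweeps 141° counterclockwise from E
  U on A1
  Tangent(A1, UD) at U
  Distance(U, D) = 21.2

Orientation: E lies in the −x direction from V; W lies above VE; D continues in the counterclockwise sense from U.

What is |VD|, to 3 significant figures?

66.6

V is at the origin; V and E share the same y with |VE| = 48.8 and E on the −x side, so E = (-48.8, 0.00). Tangency of A1 to VE means the radius WE is perpendicular to VE, so W = E + (0, 9.6) = (-48.8, 9.60). On A1, E sits at bearing -90° from W; a 141° counterclockwise sweep puts U at bearing 51°, so U = W + 9.6·(cos 51°, sin 51°) = (-42.8, 17.1). Tangency of A1 to UD means the radius WU is perpendicular to UD, so UD runs along (−sin 51°, cos 51°); with |UD| = 21.2, D = (-59.2, 30.4). Then |VD| = |D − V| = 66.6.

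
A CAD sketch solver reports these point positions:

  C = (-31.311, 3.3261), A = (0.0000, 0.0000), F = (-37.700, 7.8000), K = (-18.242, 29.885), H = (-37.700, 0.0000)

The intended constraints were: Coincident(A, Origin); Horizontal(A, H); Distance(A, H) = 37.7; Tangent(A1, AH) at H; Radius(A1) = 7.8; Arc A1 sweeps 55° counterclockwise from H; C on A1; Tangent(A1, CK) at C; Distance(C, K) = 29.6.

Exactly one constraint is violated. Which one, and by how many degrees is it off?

Tangent(A1, CK) at C — off by 8.80°.

A = (0.00, 0.00) ✓; A.y = 0.00, H.y = 0.00 ✓; |AH| = 37.70 ✓; ∠(FH, HA) = 90.00° ✓; |FH| = 7.800 ✓; bearing(F→C) − bearing(F→H) = 55.00° ✓; |FC| = 7.800 ✓; ∠(FC, CK) = 81.20° ✗; |CK| = 29.60 ✓.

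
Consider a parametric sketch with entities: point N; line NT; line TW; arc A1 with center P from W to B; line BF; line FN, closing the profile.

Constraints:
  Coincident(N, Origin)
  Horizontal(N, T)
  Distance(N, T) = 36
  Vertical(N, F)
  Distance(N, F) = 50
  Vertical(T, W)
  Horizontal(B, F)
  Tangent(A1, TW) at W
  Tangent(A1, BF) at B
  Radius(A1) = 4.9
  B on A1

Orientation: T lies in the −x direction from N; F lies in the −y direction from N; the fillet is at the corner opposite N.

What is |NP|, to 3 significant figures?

54.8

N is at the origin; N and T share the same y with |NT| = 36.0 and T on the −x side, so T = (-36.0, 0.00). N and F share the same x with |NF| = 50.0 and F on the −y side, so F = (0.00, -50.0). The virtual corner opposite N is at (-36.0, -50.0). Tangency of A1 to TW means the radius PW is perpendicular to TW and tangency of A1 to BF means the radius PB is perpendicular to BF, with radius 4.9, so the center P sits 4.9 in from both sides at P = (-31.1, -45.1). Then |NP| = |P − N| = 54.8.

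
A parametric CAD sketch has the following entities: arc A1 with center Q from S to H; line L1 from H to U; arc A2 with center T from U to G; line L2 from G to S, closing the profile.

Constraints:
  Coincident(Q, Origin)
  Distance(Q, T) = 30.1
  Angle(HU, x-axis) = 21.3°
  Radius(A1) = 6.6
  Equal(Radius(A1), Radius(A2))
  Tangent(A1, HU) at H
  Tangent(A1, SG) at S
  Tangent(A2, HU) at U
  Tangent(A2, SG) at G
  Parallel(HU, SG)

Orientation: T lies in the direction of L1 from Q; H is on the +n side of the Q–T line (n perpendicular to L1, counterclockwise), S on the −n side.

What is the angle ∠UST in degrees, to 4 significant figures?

11.31°

The slot axis is L1's direction at 21.3°, so u = (cos 21.3°, sin 21.3°) = (0.9317, 0.3633) and n = (−sin 21.3°, cos 21.3°) = (-0.3633, 0.9317). Q is at the origin and T lies 30.1 along u from Q, so T = 30.1·u = (28.04, 10.93). Tangency of A1 to both parallel lines with radius 6.6 puts H and S at Q ± 6.6·n: H = (-2.397, 6.149), S = (2.397, -6.149). Equal radii place U and G the same way about T: U = T + 6.6·n = (25.65, 17.08), G = T − 6.6·n = (30.44, 4.785). Then cos ∠UST = SU·ST / (|SU||ST|), giving 11.31°.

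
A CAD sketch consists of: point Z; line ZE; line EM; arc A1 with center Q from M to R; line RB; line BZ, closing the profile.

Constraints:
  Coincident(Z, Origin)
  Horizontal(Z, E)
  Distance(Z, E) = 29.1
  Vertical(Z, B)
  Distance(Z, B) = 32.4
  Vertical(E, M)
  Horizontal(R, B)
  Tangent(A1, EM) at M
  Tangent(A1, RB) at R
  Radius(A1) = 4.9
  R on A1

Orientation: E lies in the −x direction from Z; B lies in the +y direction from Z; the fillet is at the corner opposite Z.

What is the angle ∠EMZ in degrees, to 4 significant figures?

46.62°

The virtual corner opposite Z is at (-29.10, 32.40). A1 meets EM tangentially, so QM is at right angles to EM and the tangent condition forces QR to be normal to RB, with radius 4.9, so the center Q sits 4.9 in from both sides at Q = (-24.20, 27.50). That places the tangent points at M = (-29.10, 27.50) on EM and R = (-24.20, 32.40) on RB. Then cos ∠EMZ = ME·MZ / (|ME||MZ|), giving 46.62°.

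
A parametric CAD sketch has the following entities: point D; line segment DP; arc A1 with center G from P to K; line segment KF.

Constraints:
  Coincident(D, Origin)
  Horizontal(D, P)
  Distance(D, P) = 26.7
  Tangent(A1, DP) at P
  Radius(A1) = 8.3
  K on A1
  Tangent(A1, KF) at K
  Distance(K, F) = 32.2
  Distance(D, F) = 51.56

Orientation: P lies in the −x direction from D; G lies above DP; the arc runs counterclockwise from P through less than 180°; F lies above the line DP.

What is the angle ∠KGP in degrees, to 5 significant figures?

111.68°

D is at the origin; DP is horizontal with |DP| = 26.7 and P on the −x side, so P = (-26.700, 0.0000). The tangent condition forces GP to be normal to DP, so G = P + (0, 8.3) = (-26.700, 8.3000). Since GK ⟂ KF (tangency), |GF| = √(8.3² + 32.2²) = 33.253 regardless of where K sits on A1. So F lies on both circle(D, 51.56) and circle(G, 33.253); the above-DP intersection is F = (-30.882, 41.289). K is the foot of the tangent from F: K = (-18.987, 11.366).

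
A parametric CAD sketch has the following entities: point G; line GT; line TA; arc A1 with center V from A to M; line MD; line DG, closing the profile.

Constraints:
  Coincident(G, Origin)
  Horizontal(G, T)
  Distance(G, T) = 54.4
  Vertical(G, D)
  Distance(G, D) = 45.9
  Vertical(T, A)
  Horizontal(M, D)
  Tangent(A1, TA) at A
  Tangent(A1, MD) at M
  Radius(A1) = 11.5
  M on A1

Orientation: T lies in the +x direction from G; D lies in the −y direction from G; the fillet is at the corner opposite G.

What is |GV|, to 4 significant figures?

54.99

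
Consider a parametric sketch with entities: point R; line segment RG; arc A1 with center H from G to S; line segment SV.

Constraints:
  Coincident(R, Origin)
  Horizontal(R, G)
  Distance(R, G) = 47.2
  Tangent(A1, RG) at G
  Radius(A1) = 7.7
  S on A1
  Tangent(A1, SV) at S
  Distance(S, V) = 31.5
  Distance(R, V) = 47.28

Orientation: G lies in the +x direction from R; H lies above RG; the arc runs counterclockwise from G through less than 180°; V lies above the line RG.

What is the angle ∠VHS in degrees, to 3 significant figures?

76.3°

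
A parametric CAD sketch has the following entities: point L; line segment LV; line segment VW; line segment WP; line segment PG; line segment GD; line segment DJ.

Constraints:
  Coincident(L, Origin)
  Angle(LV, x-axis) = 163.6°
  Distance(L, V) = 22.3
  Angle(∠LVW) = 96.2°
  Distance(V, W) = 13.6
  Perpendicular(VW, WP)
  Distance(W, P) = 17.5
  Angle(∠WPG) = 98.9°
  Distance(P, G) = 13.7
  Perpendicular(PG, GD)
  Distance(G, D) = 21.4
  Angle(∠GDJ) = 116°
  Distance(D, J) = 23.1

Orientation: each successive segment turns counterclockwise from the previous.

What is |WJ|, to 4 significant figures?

14.89

L is at the origin; LV runs at 163.6° with length 22.3, so V = (-21.39, 6.296). ∠LVW = 96.2° gives VW at -112.6° from the x-axis; with |VW| = 13.6, W = (-26.62, -6.259). The perpendicularity gives WP at right angles to VW, so WP runs at -22.60°; with |WP| = 17.5, P = (-10.46, -12.98). ∠WPG = 98.9° gives PG at 58.50° from the x-axis; with |PG| = 13.7, G = (-3.305, -1.303). PG ⟂ GD, so GD runs at 148.5°; with |GD| = 21.4, D = (-21.55, 9.878). ∠GDJ = 116.0° gives DJ at -147.5° from the x-axis; with |DJ| = 23.1, J = (-41.03, -2.534). Then |WJ| = |J − W| = 14.89.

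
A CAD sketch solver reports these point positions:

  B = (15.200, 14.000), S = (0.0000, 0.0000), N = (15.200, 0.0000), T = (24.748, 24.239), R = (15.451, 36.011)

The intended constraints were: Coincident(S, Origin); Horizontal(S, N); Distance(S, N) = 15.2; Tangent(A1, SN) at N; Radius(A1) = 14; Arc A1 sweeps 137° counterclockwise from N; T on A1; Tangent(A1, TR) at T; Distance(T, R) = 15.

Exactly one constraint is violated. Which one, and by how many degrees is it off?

Tangent(A1, TR) at T — off by 8.70°.

S = (0.00, 0.00) ✓; S.y = 0.00, N.y = 0.00 ✓; |SN| = 15.20 ✓; ∠(BN, NS) = 90.00° ✓; |BN| = 14.00 ✓; bearing(B→T) − bearing(B→N) = 137.0° ✓; |BT| = 14.00 ✓; ∠(BT, TR) = 98.70° ✗; |TR| = 15.00 ✓.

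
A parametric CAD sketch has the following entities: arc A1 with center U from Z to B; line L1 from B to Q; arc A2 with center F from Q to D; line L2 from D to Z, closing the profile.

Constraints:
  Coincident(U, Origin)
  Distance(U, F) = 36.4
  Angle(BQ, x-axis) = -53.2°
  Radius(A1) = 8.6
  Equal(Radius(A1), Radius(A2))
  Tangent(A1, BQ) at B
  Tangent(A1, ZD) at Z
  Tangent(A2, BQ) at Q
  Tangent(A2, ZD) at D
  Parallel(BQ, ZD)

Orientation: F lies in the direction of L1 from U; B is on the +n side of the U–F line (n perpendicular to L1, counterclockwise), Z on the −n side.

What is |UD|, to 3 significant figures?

37.4

Tangency of A1 to both parallel lines with radius 8.6 puts B and Z at U ± 8.6·n: B = (6.89, 5.15), Z = (-6.89, -5.15). Equal radii place Q and D the same way about F: Q = F + 8.6·n = (28.7, -24.0), D = F − 8.6·n = (14.9, -34.3). Then |UD| = |D − U| = 37.4.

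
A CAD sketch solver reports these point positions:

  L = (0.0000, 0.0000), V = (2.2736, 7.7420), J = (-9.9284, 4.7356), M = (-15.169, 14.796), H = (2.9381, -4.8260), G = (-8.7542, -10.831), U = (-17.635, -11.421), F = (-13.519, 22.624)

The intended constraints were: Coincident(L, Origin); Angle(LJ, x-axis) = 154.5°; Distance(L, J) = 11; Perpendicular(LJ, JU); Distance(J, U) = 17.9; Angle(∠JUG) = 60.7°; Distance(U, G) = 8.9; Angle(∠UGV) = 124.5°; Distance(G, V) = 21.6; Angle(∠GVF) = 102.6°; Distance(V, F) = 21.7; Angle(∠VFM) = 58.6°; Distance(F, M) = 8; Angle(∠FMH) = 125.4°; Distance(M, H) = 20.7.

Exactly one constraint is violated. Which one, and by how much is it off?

Distance(M, H) = 20.7 — off by 6.00.

L = (0.00, 0.00) ✓; LJ at 154.5° ✓; |LJ| = 11.00 ✓; ∠(LJ, JU) = 90.00° ✓; |JU| = 17.90 ✓; ∠JUG = 60.70° ✓; |UG| = 8.900 ✓; ∠UGV = 124.5° ✓; |GV| = 21.60 ✓; ∠GVF = 102.6° ✓; |VF| = 21.70 ✓; ∠VFM = 58.60° ✓; |FM| = 8.000 ✓; ∠FMH = 125.4° ✓; |MH| = 26.70 ✗.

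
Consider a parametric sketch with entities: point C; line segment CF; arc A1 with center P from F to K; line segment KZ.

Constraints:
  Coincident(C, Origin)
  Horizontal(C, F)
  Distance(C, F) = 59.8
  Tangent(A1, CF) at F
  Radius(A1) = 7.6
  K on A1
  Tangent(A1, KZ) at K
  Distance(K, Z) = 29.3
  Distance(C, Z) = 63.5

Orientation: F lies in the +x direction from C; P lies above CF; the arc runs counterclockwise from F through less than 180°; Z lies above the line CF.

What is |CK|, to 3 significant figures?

67.4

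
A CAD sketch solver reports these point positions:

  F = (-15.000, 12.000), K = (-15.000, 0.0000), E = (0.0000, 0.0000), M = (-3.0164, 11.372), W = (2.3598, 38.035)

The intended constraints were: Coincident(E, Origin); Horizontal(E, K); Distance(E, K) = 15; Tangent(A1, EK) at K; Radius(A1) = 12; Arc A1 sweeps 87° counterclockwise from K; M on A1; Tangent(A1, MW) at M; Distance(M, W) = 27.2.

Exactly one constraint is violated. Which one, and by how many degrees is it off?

Tangent(A1, MW) at M — off by 8.40°.

E = (0.00, 0.00) ✓; E.y = 0.00, K.y = 0.00 ✓; |EK| = 15.00 ✓; ∠(FK, KE) = 90.00° ✓; |FK| = 12.00 ✓; bearing(F→M) − bearing(F→K) = 87.00° ✓; |FM| = 12.00 ✓; ∠(FM, MW) = 98.40° ✗; |MW| = 27.20 ✓.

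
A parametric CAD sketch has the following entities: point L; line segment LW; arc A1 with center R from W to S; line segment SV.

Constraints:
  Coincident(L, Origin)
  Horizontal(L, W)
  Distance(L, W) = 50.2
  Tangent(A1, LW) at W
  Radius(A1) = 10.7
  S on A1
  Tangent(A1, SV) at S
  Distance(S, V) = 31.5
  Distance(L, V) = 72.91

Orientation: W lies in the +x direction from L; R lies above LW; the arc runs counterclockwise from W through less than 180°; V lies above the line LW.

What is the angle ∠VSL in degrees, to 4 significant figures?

97.20°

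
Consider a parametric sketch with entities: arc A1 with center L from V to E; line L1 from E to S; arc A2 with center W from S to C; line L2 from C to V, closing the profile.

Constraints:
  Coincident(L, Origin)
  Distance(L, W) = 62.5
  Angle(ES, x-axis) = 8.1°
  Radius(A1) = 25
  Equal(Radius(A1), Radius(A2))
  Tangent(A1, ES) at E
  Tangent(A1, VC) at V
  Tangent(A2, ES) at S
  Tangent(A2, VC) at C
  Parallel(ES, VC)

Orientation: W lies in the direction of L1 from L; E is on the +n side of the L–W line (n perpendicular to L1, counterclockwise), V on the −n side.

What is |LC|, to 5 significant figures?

67.315

The slot axis is L1's direction at 8.1°, so u = (cos 8.1°, sin 8.1°) = (0.99002, 0.14090) and n = (−sin 8.1°, cos 8.1°) = (-0.14090, 0.99002). L is at the origin and W lies 62.5 along u from L, so W = 62.5·u = (61.876, 8.8063). Tangency of A1 to both parallel lines with radius 25.0 puts E and V at L ± 25.0·n: E = (-3.5225, 24.751), V = (3.5225, -24.751). Equal radii place S and C the same way about W: S = W + 25.0·n = (58.354, 33.557), C = W − 25.0·n = (65.399, -15.944). Then |LC| = |C − L| = 67.315.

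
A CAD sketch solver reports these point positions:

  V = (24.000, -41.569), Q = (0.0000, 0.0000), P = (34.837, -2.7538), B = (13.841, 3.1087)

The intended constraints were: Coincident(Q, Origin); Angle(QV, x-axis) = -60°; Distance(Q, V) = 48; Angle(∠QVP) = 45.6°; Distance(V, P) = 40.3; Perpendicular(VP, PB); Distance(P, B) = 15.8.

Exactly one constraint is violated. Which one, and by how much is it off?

Distance(P, B) = 15.8 — off by 6.00.

Q = (0.00, 0.00) ✓; QV at -60.00° ✓; |QV| = 48.00 ✓; ∠QVP = 45.60° ✓; |VP| = 40.30 ✓; ∠(VP, PB) = 90.00° ✓; |PB| = 21.80 ✗.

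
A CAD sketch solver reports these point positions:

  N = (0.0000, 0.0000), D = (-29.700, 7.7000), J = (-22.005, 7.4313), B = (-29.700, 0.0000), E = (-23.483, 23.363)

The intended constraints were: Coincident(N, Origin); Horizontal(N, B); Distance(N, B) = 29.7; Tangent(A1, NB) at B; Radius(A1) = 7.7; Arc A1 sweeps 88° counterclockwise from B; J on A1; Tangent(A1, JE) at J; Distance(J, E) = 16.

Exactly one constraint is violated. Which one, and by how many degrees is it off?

Tangent(A1, JE) at J — off by 7.30°.

N = (0.00, 0.00) ✓; N.y = 0.00, B.y = 0.00 ✓; |NB| = 29.70 ✓; ∠(DB, BN) = 90.00° ✓; |DB| = 7.700 ✓; bearing(D→J) − bearing(D→B) = 88.00° ✓; |DJ| = 7.700 ✓; ∠(DJ, JE) = 82.70° ✗; |JE| = 16.00 ✓.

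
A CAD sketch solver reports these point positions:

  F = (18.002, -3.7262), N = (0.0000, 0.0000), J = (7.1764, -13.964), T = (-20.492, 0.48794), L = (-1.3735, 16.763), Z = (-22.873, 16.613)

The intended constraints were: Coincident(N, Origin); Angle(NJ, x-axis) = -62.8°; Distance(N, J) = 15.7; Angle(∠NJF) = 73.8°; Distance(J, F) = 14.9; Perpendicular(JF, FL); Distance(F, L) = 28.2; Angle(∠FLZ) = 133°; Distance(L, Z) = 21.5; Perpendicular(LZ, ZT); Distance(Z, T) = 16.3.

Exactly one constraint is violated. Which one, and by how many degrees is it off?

Perpendicular(LZ, ZT) — off by 8.00°.

N = (0.00, 0.00) ✓; NJ at -62.80° ✓; |NJ| = 15.70 ✓; ∠NJF = 73.80° ✓; |JF| = 14.90 ✓; ∠(JF, FL) = 90.00° ✓; |FL| = 28.20 ✓; ∠FLZ = 133.0° ✓; |LZ| = 21.50 ✓; ∠(LZ, ZT) = 98.00° ✗; |ZT| = 16.30 ✓.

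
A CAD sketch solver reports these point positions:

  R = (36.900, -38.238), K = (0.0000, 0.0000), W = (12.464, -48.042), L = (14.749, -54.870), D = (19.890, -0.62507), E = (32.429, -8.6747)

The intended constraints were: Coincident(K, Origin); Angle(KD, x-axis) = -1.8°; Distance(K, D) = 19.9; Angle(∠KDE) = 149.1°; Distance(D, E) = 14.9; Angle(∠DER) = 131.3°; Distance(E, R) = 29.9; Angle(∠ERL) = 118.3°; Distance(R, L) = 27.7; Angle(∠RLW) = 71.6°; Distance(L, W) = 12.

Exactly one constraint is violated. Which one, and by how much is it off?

Distance(L, W) = 12 — off by 4.80.

K = (0.00, 0.00) ✓; KD at -1.800° ✓; |KD| = 19.90 ✓; ∠KDE = 149.1° ✓; |DE| = 14.90 ✓; ∠DER = 131.3° ✓; |ER| = 29.90 ✓; ∠ERL = 118.3° ✓; |RL| = 27.70 ✓; ∠RLW = 71.60° ✓; |LW| = 7.200 ✗.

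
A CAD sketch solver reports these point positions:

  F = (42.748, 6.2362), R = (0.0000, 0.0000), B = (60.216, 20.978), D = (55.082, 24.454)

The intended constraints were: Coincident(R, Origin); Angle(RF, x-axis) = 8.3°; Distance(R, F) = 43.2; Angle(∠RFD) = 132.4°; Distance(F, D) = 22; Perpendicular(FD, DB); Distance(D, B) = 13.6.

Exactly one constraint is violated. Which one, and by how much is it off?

Distance(D, B) = 13.6 — off by 7.40.

R = (0.00, 0.00) ✓; RF at 8.300° ✓; |RF| = 43.20 ✓; ∠RFD = 132.4° ✓; |FD| = 22.00 ✓; ∠(FD, DB) = 90.00° ✓; |DB| = 6.200 ✗.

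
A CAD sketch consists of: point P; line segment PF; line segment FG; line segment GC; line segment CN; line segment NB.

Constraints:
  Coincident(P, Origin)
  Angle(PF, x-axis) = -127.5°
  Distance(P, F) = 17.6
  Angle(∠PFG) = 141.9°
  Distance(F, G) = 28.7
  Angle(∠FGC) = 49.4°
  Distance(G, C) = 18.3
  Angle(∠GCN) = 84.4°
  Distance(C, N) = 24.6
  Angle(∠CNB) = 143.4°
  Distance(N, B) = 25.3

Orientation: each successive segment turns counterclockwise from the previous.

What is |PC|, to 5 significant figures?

30.791

P is at the origin; PF runs at -127.5° with length 17.6, so F = (-10.714, -13.963). ∠PFG = 141.9° gives FG at -89.400° from the x-axis; with |FG| = 28.7, G = (-10.414, -42.661). ∠FGC = 49.4° gives GC at 41.200° from the x-axis; with |GC| = 18.3, C = (3.3555, -30.607). Then |PC| = |C − P| = 30.791.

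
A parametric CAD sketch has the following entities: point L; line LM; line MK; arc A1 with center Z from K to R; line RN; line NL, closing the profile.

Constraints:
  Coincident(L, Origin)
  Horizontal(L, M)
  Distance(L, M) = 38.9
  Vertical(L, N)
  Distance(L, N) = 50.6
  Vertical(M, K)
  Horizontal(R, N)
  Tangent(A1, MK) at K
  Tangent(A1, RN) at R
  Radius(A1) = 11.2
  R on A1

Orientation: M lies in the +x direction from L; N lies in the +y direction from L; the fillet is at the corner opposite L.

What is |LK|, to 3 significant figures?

55.4

L is at the origin; L and M share the same y with |LM| = 38.9 and M on the +x side, so M = (38.9, 0.00). LN is vertical with |LN| = 50.6 and N on the +y side, so N = (0.00, 50.6). The virtual corner opposite L is at (38.9, 50.6). Since A1 is tangent to MK there, ZK ⟂ MK and A1 meets RN tangentially, so ZR is at right angles to RN, with radius 11.2, so the center Z sits 11.2 in from both sides at Z = (27.7, 39.4). That places the tangent points at K = (38.9, 39.4) on MK and R = (27.7, 50.6) on RN. Then |LK| = |K − L| = 55.4.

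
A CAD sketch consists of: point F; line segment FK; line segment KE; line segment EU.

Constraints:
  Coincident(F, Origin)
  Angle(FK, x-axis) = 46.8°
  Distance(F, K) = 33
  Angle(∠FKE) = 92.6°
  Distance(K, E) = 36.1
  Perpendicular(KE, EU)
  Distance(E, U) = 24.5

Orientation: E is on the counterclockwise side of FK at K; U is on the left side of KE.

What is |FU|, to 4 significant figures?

38.54

F is at the origin; FK runs at 46.8° with length 33.0, so K = 33.0·(cos 46.8°, sin 46.8°) = (22.59, 24.06). ∠FKE = 92.6°, so KE runs at 46.8° + (180° − 92.6°) = 134.2° from the x-axis; with |KE| = 36.1, E = K + 36.1·(cos 134.2°, sin 134.2°) = (-2.578, 49.94). The perpendicularity gives EU at right angles to KE; with |EU| = 24.5 on the left of KE, U = E + 24.5·(-0.7169, -0.6972) = (-20.14, 32.86). Then |FU| = |U − F| = 38.54.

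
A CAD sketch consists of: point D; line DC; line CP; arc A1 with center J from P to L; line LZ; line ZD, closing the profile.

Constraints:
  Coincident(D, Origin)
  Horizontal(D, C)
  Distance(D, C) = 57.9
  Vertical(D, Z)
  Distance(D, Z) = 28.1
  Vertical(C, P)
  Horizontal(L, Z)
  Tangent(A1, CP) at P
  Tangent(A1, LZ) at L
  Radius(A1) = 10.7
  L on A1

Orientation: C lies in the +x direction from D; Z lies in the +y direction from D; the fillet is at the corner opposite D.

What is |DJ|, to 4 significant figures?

50.31

D is at the origin; DC is horizontal with |DC| = 57.9 and C on the +x side, so C = (57.90, 0.000). D and Z share the same x with |DZ| = 28.1 and Z on the +y side, so Z = (0.000, 28.10). The virtual corner opposite D is at (57.90, 28.10). A1 meets CP tangentially, so JP is at right angles to CP and A1 meets LZ tangentially, so JL is at right angles to LZ, with radius 10.7, so the center J sits 10.7 in from both sides at J = (47.20, 17.40). Then |DJ| = |J − D| = 50.31.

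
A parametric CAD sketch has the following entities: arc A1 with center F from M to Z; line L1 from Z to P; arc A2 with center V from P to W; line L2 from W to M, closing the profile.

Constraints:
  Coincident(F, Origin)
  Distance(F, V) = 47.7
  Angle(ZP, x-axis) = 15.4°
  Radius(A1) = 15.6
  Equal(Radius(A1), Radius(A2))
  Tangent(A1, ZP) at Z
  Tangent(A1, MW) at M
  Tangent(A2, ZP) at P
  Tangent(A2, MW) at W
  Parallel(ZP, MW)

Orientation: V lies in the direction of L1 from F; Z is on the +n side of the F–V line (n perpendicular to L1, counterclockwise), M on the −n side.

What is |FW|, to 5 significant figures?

50.186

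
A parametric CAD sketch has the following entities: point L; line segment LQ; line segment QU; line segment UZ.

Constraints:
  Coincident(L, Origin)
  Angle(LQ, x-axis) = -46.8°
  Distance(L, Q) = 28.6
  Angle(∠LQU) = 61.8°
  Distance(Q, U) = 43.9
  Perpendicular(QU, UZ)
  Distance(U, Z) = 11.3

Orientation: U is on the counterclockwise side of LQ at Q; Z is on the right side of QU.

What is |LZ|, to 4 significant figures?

47.50

L is at the origin; LQ runs at -46.8° with length 28.6, so Q = 28.6·(cos -46.8°, sin -46.8°) = (19.58, -20.85). ∠LQU = 61.8°, so QU runs at -46.8° + (180° − 61.8°) = 71.40° from the x-axis; with |QU| = 43.9, U = Q + 43.9·(cos 71.40°, sin 71.40°) = (33.58, 20.76). The perpendicularity gives UZ at right angles to QU; with |UZ| = 11.3 on the right of QU, Z = U + 11.3·(0.9478, -0.3190) = (44.29, 17.15). Then |LZ| = |Z − L| = 47.50.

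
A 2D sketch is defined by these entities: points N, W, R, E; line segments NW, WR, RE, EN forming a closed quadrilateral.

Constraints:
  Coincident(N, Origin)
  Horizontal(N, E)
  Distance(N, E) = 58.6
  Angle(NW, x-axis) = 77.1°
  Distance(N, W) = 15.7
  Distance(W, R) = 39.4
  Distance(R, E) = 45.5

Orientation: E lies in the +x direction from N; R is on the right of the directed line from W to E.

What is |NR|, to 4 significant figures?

28.03

Checks: |WR| = 39.40 ✓; |RE| = 45.50 ✓.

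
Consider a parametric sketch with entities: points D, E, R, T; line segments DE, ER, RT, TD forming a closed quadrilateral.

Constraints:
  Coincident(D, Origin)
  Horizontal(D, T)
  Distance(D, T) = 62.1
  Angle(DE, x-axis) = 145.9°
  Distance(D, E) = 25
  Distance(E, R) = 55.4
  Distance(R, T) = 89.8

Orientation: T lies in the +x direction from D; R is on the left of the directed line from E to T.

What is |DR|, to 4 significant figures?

65.24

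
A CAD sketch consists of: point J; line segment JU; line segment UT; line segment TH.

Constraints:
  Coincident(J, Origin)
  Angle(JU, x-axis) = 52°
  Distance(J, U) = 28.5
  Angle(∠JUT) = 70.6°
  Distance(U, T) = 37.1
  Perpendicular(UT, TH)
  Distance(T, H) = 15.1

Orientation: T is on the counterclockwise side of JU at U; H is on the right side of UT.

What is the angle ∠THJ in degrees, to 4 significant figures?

33.35°

∠JUT = 70.6°, so UT runs at 52.0° + (180° − 70.6°) = 161.4° from the x-axis; with |UT| = 37.1, T = U + 37.1·(cos 161.4°, sin 161.4°) = (-17.62, 34.29). UT ⟂ TH; with |TH| = 15.1 on the right of UT, H = T + 15.1·(0.3190, 0.9478) = (-12.80, 48.60). Then cos ∠THJ = HT·HJ / (|HT||HJ|), giving 33.35°.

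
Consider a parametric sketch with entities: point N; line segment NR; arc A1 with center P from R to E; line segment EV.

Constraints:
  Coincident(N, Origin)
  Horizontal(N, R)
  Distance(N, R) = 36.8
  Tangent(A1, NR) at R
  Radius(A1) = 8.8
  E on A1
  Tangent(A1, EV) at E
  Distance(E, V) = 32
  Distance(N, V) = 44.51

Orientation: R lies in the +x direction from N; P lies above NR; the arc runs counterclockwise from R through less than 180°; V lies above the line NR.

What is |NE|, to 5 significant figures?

45.790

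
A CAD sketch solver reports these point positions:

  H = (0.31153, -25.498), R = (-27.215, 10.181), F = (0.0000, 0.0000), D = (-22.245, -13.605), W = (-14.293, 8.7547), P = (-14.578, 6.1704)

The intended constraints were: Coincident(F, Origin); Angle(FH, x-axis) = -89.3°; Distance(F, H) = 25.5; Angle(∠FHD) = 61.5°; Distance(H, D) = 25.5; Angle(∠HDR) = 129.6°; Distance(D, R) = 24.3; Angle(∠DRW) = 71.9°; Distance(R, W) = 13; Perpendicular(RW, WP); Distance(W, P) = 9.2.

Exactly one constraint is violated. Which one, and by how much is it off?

Distance(W, P) = 9.2 — off by 6.60.

F = (0.00, 0.00) ✓; FH at -89.30° ✓; |FH| = 25.50 ✓; ∠FHD = 61.50° ✓; |HD| = 25.50 ✓; ∠HDR = 129.6° ✓; |DR| = 24.30 ✓; ∠DRW = 71.90° ✓; |RW| = 13.00 ✓; ∠(RW, WP) = 89.99° ✓; |WP| = 2.600 ✗.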